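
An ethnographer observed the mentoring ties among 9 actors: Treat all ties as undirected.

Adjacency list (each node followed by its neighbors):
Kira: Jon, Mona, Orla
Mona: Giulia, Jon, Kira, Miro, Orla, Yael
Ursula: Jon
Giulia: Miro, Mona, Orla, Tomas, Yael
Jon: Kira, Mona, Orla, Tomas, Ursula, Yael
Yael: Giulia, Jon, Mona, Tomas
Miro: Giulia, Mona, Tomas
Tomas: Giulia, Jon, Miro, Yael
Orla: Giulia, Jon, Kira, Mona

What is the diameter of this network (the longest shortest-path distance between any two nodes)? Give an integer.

3

Eccentricity of each node (its greatest distance to any other): Giulia:3, Jon:2, Kira:2, Miro:3, Mona:2, Orla:2, Tomas:2, Ursula:3, Yael:2.
The maximum eccentricity is 3, realized for instance by the pair Giulia–Ursula via Giulia – Yael – Jon – Ursula. So the diameter is 3.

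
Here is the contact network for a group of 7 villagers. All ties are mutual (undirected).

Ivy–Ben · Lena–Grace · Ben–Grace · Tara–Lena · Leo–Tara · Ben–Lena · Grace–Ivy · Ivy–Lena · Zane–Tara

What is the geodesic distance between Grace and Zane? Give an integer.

3

One shortest route is Grace – Lena – Tara – Zane, which uses 3 edges, and at distance 2 from Grace we only reach {Tara}, which does not include Zane. So d(Grace,Zane) = 3.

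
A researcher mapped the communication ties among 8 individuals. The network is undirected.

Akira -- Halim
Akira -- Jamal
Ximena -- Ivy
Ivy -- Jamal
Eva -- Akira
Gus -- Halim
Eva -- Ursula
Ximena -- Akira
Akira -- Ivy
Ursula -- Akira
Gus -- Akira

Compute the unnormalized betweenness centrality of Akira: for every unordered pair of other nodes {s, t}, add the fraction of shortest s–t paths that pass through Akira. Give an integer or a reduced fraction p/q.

33/2

Pairs whose geodesics pass through Akira — Ximena–Eva: 1; Ximena–Gus: 1; Ximena–Jamal: 1/2; Ximena–Ursula: 1; Ximena–Halim: 1; Eva–Gus: 1; Eva–Jamal: 1; Eva–Halim: 1; Eva–Ivy: 1; Gus–Jamal: 1; Gus–Ursula: 1; Gus–Ivy: 1; Jamal–Ursula: 1; Jamal–Halim: 1 … (+3 more pairs).
All other pairs contribute 0.
Summing the contributions gives betweenness(Akira) = 33/2.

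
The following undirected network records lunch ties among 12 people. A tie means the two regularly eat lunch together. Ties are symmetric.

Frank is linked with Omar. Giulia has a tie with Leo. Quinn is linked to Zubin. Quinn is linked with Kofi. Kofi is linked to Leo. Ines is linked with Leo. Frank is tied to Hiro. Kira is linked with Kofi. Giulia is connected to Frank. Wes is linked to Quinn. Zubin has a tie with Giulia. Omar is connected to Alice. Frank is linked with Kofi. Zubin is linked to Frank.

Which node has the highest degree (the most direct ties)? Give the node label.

Degrees — Alice:1, Frank:5, Giulia:3, Hiro:1, Ines:1, Kira:1, Kofi:4, Leo:3, Omar:2, Quinn:3, Wes:1, Zubin:3.
The maximum is 5, attained only by Frank.

Frank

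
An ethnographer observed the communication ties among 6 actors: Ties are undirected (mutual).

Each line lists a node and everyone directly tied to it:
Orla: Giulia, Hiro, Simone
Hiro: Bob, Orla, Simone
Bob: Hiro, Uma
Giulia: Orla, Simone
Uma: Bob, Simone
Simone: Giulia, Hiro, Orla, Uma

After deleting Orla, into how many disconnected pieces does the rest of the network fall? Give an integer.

1

Orla's neighbors (Giulia, Hiro, and Simone) remain reachable from one another through other ties, so the rest of the network stays in one piece.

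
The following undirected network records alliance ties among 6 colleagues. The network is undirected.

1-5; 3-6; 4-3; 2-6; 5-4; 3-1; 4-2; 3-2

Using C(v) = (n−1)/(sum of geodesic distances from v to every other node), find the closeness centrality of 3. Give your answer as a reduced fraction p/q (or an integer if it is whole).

5/6

Distances from 3: 1:1, 2:1, 4:1, 5:2, 6:1. Sum = 6.
n = 6, so closeness = 5/6.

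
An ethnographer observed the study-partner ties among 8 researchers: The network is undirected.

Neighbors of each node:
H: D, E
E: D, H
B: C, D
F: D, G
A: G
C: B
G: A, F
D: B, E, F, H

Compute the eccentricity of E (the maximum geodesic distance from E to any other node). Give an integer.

Distances from E: A:4, B:2, C:3, D:1, F:2, G:3, H:1.
The largest is 4 (to A), so the eccentricity of E is 4.

4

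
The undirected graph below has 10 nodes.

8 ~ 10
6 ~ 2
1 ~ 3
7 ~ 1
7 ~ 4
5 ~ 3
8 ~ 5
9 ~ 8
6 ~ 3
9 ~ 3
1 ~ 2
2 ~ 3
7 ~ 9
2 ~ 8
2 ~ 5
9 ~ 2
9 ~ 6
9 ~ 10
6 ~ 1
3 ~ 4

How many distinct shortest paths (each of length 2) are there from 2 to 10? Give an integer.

2

The shortest distance is 2. The length-2 paths are: 2–9–10; 2–8–10.
That gives 2 distinct shortest paths.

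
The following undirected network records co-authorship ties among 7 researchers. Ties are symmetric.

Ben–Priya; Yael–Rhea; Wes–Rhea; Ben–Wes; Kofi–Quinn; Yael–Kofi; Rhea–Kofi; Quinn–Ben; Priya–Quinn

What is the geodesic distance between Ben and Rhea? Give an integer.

One shortest route is Ben – Wes – Rhea, which uses 2 edges, and Ben and Rhea are not directly tied, so nothing shorter exists. So d(Ben,Rhea) = 2.

2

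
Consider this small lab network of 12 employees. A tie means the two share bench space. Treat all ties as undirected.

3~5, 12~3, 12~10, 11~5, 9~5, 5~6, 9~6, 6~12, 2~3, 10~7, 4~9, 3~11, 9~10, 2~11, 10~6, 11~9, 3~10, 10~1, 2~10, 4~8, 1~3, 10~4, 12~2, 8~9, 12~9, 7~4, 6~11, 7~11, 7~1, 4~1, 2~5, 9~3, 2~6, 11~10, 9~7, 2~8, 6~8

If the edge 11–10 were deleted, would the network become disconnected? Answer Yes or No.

No

Even without that edge, 11 still reaches 10 via 11 – 6 – 10, so the network stays connected. Not a bridge.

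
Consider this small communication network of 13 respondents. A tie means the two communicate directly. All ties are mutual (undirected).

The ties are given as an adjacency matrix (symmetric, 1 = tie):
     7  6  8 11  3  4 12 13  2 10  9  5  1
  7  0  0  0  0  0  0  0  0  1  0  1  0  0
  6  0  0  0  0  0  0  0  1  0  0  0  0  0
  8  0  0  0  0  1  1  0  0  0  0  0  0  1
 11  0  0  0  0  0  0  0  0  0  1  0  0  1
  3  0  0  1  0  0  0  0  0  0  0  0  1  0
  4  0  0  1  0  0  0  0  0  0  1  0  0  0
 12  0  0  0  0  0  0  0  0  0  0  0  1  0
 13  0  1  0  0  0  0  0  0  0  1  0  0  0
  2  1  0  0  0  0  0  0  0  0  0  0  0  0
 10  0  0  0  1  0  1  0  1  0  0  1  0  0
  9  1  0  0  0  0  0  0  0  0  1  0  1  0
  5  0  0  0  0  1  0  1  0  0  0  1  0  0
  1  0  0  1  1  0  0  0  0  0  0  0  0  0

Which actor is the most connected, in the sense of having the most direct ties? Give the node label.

10

Degrees — 1:2, 2:1, 3:2, 4:2, 5:3, 6:1, 7:2, 8:3, 9:3, 10:4, 11:2, 12:1, 13:2.
The maximum is 4, attained only by 10.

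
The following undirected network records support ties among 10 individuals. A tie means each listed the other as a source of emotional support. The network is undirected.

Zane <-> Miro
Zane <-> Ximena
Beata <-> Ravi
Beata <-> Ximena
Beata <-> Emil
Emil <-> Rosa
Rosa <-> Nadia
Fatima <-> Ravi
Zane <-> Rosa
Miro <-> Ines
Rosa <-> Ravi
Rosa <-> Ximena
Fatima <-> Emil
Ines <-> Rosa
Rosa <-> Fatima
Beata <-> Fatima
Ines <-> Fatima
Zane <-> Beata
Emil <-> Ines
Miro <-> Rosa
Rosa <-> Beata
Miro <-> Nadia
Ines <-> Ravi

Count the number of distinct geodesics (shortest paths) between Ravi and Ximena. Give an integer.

The shortest distance is 2. The length-2 paths are: Ravi–Rosa–Ximena; Ravi–Beata–Ximena.
That gives 2 distinct shortest paths.

2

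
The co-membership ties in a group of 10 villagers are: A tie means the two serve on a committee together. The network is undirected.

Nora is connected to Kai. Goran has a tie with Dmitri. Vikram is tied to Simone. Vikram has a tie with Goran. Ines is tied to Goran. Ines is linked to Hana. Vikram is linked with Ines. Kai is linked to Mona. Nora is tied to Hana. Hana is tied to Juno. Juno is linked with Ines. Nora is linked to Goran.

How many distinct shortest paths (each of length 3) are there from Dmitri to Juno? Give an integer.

1

The shortest distance is 3, and the only length-3 path is Dmitri–Goran–Ines–Juno. So there is exactly 1 shortest path.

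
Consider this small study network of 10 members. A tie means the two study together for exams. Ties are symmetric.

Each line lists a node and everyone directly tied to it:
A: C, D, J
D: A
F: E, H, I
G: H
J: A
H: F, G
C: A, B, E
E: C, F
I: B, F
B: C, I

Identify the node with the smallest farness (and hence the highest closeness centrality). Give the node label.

C

Farness (sum of distances to all others) for each node — A:22, B:21, C:18, D:30, E:19, F:20, G:34, H:26, I:22, J:30.
The smallest farness is 18, for C, so C has the highest closeness.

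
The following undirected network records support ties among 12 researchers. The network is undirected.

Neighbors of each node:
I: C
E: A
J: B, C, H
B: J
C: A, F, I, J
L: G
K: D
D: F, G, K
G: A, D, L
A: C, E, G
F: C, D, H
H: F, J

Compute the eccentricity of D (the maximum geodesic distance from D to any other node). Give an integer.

Distances from D: A:2, B:4, C:2, E:3, F:1, G:1, H:2, I:3, J:3, K:1, L:2.
The largest is 4 (to B), so the eccentricity of D is 4.

4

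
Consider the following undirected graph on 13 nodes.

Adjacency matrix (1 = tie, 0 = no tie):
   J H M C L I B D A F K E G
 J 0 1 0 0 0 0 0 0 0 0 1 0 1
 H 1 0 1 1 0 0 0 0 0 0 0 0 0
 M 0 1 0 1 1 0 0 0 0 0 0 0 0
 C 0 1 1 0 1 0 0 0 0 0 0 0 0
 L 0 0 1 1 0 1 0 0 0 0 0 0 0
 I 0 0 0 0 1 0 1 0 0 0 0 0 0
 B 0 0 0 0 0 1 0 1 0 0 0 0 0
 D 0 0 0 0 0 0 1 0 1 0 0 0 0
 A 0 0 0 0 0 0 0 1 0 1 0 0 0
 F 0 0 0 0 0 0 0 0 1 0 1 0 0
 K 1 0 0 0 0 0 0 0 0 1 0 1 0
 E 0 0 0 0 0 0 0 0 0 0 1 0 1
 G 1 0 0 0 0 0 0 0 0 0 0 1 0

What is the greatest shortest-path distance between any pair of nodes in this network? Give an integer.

6

Eccentricity of each node (its greatest distance to any other): A:5, B:6, C:5, D:5, E:6, F:5, G:6, H:5, I:6, J:5, K:5, L:5, M:5.
The maximum eccentricity is 6, realized for instance by the pair I–E via I – L – M – H – J – K – E. So the diameter is 6.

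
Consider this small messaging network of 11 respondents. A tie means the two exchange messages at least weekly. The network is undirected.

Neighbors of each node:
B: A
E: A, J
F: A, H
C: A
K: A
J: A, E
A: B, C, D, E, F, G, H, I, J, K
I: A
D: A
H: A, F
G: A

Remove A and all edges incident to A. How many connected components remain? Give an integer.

8

Without A, the remaining ties split the others into: {D}; {F, H}; {I}; {E, J}; {B}; {G}; {K}; {C}.
That's 8 separate components.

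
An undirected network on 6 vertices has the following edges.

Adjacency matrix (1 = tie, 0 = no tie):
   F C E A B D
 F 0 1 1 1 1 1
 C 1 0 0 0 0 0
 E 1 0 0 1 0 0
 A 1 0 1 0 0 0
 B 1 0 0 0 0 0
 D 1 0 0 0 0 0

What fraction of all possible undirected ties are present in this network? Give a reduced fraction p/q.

2/5

There are 6 edges and 6 nodes, so the maximum possible is C(6,2) = 15.
Density = 6/15 = 2/5.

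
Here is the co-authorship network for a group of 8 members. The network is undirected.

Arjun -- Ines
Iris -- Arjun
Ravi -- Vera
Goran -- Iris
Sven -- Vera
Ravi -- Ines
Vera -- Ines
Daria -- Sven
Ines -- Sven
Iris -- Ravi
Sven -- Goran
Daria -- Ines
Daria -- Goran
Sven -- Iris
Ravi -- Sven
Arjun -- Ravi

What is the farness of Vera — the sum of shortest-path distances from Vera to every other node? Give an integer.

Distances from Vera: Arjun:2, Daria:2, Goran:2, Ines:1, Iris:2, Ravi:1, Sven:1.
Sum = 2 + 2 + 2 + 1 + 2 + 1 + 1 = 11.

11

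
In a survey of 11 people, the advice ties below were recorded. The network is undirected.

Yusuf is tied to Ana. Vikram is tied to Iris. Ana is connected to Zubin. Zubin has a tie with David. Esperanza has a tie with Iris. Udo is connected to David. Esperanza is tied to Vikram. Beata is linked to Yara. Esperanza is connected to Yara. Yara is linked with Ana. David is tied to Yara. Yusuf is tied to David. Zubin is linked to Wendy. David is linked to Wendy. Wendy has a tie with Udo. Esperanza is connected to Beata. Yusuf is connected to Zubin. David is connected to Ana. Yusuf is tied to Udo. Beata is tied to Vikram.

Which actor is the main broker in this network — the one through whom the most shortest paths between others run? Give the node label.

Yara

Unnormalized betweenness of each node: Ana:5, Beata:7/2, David:50/3, Esperanza:11, Iris:0, Udo:1/3, Vikram:1/2, Wendy:1/3, Yara:24, Yusuf:5/6, Zubin:5/6.
Yara has the largest value, 24, making it the main broker — the node through which the most shortest paths run.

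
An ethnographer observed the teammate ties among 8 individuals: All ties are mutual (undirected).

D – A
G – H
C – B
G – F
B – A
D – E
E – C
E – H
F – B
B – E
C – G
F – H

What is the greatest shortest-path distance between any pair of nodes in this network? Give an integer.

3

Eccentricity of each node (its greatest distance to any other): A:3, B:2, C:2, D:3, E:2, F:3, G:3, H:3.
The maximum eccentricity is 3, realized for instance by the pair A–G via A – B – C – G. So the diameter is 3.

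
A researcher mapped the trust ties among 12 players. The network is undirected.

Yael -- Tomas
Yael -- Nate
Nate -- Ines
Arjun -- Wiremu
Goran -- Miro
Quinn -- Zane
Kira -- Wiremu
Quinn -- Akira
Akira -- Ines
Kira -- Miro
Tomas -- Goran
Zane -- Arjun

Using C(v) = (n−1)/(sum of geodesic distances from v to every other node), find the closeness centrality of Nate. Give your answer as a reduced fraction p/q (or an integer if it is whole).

Distances from Nate: Akira:2, Arjun:5, Goran:3, Ines:1, Kira:5, Miro:4, Quinn:3, Tomas:2, Wiremu:6, Yael:1, Zane:4. Sum = 36.
n = 12, so closeness = 11/36.

11/36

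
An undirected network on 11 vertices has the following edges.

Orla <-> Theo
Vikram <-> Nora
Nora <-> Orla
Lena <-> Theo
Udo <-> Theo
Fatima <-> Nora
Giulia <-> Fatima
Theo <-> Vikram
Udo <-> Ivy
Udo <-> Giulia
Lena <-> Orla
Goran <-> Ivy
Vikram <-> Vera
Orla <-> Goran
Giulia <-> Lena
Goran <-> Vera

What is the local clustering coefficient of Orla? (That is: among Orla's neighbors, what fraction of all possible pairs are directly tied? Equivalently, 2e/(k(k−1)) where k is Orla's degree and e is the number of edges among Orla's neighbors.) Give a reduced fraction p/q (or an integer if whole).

Orla's neighbors: Goran, Lena, Nora, and Theo (k = 4).
Possible neighbor pairs: C(4,2) = 6. Edges among them: Lena–Theo → e = 1.
Clustering(Orla) = 1/6.

1/6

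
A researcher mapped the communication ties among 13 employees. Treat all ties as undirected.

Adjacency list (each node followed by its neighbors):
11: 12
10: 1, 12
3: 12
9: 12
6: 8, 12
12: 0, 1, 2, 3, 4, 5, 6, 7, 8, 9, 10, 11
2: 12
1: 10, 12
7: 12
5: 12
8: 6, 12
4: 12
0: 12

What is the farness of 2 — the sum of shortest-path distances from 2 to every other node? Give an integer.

Distances from 2: 0:2, 1:2, 3:2, 4:2, 5:2, 6:2, 7:2, 8:2, 9:2, 10:2, 11:2, 12:1.
Sum = 2 + 2 + 2 + 2 + 2 + 2 + 2 + 2 + 2 + 2 + 2 + 1 = 23.

23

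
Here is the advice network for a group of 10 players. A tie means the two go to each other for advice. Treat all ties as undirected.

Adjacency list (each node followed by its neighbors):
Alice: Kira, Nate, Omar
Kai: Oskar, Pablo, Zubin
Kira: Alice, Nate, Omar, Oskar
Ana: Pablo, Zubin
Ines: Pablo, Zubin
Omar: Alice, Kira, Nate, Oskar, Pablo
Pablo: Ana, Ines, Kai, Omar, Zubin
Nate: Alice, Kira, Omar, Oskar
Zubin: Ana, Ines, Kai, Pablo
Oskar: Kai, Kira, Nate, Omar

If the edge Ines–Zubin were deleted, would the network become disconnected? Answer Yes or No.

No

Even without that edge, Ines still reaches Zubin via Ines – Pablo – Zubin, so the network stays connected. Not a bridge.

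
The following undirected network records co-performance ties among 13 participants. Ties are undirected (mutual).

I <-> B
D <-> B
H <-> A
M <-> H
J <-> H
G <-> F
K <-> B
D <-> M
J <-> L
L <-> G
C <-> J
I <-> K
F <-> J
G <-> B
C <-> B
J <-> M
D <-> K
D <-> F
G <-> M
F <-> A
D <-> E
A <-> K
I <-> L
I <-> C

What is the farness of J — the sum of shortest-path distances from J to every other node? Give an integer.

Distances from J: A:2, B:2, C:1, D:2, E:3, F:1, G:2, H:1, I:2, K:3, L:1, M:1.
Sum = 2 + 2 + 1 + 2 + 3 + 1 + 2 + 1 + 2 + 3 + 1 + 1 = 21.

21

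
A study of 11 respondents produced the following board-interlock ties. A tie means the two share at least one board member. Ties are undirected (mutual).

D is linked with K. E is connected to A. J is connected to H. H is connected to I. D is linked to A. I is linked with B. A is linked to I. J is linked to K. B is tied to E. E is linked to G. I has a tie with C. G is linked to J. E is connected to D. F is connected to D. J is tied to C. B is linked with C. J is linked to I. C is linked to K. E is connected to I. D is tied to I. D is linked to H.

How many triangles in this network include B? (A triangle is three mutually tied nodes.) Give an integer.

2

B's neighbors: C, E, and I.
Neighbor pairs that are themselves tied: B–C–I; B–E–I. Each forms one triangle with B, for 2 in total.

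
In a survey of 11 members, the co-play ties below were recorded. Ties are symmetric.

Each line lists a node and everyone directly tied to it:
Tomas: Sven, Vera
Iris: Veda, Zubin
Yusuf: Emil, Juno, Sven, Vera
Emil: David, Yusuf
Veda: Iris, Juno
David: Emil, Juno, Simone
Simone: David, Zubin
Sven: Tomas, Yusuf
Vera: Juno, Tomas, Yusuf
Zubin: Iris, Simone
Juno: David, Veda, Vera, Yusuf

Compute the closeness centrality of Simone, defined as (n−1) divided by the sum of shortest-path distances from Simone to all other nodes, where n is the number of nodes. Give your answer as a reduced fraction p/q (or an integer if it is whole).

2/5

Distances from Simone: David:1, Emil:2, Iris:2, Juno:2, Sven:4, Tomas:4, Veda:3, Vera:3, Yusuf:3, Zubin:1. Sum = 25.
n = 11, so closeness = 10/25 = 2/5.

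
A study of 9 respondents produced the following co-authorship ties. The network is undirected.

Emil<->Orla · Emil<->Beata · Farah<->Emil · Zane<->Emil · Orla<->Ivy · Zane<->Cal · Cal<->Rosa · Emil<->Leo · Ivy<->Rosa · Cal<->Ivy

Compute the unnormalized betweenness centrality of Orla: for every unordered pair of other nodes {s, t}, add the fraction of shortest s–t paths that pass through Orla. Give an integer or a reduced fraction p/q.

6

Pairs whose geodesics pass through Orla — Farah–Rosa: 1/2; Farah–Ivy: 1; Rosa–Leo: 1/2; Rosa–Emil: 1/2; Rosa–Beata: 1/2; Leo–Ivy: 1; Emil–Ivy: 1; Beata–Ivy: 1.
All other pairs contribute 0.
Summing the contributions gives betweenness(Orla) = 6.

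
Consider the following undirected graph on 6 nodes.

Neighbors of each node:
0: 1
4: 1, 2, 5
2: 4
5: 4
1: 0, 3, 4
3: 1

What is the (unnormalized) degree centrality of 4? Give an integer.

3

4 is directly tied to 1, 2, and 5. That is 3 neighbors, so the degree of 4 is 3.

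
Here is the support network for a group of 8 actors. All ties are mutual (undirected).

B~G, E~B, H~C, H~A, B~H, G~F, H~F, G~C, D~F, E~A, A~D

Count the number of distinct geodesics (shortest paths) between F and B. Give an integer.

The shortest distance is 2. The length-2 paths are: F–G–B; F–H–B.
That gives 2 distinct shortest paths.

2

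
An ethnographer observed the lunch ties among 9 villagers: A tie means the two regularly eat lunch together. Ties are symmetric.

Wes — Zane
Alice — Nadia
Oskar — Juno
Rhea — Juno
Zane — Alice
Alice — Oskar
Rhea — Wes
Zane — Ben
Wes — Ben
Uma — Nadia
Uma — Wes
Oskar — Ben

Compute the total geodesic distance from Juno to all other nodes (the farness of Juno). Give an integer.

17

Distances from Juno: Alice:2, Ben:2, Nadia:3, Oskar:1, Rhea:1, Uma:3, Wes:2, Zane:3.
Sum = 2 + 2 + 3 + 1 + 1 + 3 + 2 + 3 = 17.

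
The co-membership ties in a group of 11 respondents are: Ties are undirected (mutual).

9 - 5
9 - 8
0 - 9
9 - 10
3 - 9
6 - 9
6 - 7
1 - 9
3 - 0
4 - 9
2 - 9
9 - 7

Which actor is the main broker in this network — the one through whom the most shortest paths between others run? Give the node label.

9

Unnormalized betweenness of each node: 0:0, 1:0, 2:0, 3:0, 4:0, 5:0, 6:0, 7:0, 8:0, 9:43, 10:0.
9 has the largest value, 43, making it the main broker — the node through which the most shortest paths run.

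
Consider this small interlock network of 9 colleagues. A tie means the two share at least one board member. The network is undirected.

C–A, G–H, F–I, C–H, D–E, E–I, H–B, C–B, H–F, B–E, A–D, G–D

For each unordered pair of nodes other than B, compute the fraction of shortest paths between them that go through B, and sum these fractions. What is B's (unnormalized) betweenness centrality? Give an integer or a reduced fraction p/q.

5/2

Pairs whose geodesics pass through B — C–E: 1; C–I: 1/2; E–H: 1.
All other pairs contribute 0.
Summing the contributions gives betweenness(B) = 5/2.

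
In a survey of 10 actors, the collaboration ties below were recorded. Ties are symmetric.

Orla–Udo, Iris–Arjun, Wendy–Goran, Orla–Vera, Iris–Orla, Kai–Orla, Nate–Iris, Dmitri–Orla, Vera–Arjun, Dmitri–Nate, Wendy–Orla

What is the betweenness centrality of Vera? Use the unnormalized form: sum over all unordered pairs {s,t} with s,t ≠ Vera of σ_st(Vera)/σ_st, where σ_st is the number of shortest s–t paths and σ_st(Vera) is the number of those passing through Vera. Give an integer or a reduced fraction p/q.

Pairs whose geodesics pass through Vera — Udo–Arjun: 1/2; Arjun–Orla: 1/2; Arjun–Goran: 1/2; Arjun–Kai: 1/2; Arjun–Dmitri: 1/3; Arjun–Wendy: 1/2.
All other pairs contribute 0.
Summing the contributions gives betweenness(Vera) = 17/6.

17/6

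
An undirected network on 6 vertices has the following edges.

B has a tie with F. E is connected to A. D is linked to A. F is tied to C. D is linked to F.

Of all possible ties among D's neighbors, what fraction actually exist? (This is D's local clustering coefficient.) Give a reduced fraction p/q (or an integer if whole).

D's neighbors: A and F (k = 2).
Possible neighbor pairs: C(2,2) = 1. Edges among them: none → e = 0.
Clustering(D) = 0/1.

0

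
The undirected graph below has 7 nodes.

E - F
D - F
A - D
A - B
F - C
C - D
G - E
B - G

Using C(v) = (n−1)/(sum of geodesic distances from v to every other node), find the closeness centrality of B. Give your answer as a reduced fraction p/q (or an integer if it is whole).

Distances from B: A:1, C:3, D:2, E:2, F:3, G:1. Sum = 12.
n = 7, so closeness = 6/12 = 1/2.

1/2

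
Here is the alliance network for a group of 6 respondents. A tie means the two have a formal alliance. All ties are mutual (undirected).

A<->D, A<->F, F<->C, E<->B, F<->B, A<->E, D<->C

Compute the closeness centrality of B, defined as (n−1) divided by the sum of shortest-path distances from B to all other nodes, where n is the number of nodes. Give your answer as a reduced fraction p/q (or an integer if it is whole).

5/9

Distances from B: A:2, C:2, D:3, E:1, F:1. Sum = 9.
n = 6, so closeness = 5/9.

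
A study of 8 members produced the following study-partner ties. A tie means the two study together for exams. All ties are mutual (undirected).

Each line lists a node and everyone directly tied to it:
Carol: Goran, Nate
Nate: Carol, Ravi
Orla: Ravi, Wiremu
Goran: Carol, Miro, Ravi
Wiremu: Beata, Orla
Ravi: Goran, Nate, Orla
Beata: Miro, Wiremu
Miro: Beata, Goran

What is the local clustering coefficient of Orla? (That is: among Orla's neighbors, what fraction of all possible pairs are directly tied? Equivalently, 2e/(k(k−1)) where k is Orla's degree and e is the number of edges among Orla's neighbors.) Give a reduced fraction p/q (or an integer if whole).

0

Orla's neighbors: Ravi and Wiremu (k = 2).
Possible neighbor pairs: C(2,2) = 1. Edges among them: none → e = 0.
Clustering(Orla) = 0/1.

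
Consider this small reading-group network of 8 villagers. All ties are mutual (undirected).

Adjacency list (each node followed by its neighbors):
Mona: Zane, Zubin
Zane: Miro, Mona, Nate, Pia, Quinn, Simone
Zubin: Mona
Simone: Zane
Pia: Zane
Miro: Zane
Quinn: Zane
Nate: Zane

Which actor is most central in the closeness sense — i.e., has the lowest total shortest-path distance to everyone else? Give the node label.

Farness (sum of distances to all others) for each node — Miro:14, Mona:12, Nate:14, Pia:14, Quinn:14, Simone:14, Zane:8, Zubin:18.
The smallest farness is 8, for Zane, so Zane has the highest closeness.

Zane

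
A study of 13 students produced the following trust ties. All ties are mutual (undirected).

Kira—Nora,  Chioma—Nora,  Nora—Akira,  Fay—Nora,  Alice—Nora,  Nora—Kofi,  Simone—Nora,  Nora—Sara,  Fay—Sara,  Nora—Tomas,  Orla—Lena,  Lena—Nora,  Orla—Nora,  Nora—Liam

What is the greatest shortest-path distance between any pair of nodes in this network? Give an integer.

2

Eccentricity of each node (its greatest distance to any other): Akira:2, Alice:2, Chioma:2, Fay:2, Kira:2, Kofi:2, Lena:2, Liam:2, Nora:1, Orla:2, Sara:2, Simone:2, Tomas:2.
The maximum eccentricity is 2, realized for instance by the pair Chioma–Lena via Chioma – Nora – Lena. So the diameter is 2.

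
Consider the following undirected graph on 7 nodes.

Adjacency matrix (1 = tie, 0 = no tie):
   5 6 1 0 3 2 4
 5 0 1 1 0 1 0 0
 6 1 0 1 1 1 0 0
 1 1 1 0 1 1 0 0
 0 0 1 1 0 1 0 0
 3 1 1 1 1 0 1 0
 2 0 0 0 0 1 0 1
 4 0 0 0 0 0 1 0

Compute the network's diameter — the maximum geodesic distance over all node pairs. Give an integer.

Eccentricity of each node (its greatest distance to any other): 0:3, 1:3, 2:2, 3:2, 4:3, 5:3, 6:3.
The maximum eccentricity is 3, realized for instance by the pair 5–4 via 5 – 3 – 2 – 4. So the diameter is 3.

3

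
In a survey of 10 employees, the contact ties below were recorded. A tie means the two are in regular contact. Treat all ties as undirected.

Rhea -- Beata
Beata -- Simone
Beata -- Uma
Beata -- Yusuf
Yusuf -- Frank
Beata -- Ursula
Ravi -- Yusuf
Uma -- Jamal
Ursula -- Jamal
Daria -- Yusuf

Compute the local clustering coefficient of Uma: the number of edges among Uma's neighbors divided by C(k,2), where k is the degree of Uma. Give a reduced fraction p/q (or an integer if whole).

0

Uma's neighbors: Beata and Jamal (k = 2).
Possible neighbor pairs: C(2,2) = 1. Edges among them: none → e = 0.
Clustering(Uma) = 0/1.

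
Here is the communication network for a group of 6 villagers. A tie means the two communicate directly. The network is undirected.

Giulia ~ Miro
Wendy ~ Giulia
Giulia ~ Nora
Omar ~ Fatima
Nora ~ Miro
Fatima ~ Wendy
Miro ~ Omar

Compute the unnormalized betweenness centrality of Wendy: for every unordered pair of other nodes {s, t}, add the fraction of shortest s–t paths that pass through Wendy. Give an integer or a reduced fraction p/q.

Pairs whose geodesics pass through Wendy — Nora–Fatima: 1/2; Giulia–Fatima: 1.
All other pairs contribute 0.
Summing the contributions gives betweenness(Wendy) = 3/2.

3/2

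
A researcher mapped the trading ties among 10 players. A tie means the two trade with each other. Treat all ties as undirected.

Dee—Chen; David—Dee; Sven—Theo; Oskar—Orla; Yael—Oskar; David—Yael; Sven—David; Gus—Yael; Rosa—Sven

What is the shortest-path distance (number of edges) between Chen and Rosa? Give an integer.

4

One shortest route is Chen – Dee – David – Sven – Rosa, which uses 4 edges, and at distance 3 from Chen we only reach {Sven, Yael}, which does not include Rosa. So d(Chen,Rosa) = 4.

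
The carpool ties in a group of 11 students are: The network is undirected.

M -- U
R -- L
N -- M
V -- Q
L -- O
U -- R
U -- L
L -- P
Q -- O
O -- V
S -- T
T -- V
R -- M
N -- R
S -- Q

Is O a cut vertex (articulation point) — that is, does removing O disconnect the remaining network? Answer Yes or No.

Removing O leaves {L, M, N, P, R, and U} with no path to {Q, S, T, and V}, so the network splits into 2 components. O is a cut vertex.

Yes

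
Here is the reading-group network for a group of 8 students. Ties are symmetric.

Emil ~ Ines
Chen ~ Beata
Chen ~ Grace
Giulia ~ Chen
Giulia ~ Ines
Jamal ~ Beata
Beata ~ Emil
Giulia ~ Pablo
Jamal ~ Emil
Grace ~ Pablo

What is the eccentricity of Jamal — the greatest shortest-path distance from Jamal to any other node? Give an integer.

4

Distances from Jamal: Beata:1, Chen:2, Emil:1, Giulia:3, Grace:3, Ines:2, Pablo:4.
The largest is 4 (to Pablo), so the eccentricity of Jamal is 4.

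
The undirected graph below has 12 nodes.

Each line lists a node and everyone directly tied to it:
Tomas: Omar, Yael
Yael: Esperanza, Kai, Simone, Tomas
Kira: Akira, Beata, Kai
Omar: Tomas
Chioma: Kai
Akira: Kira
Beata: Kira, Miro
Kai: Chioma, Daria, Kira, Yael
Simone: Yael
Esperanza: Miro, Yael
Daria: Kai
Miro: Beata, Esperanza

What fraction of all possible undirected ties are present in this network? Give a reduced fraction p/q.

2/11

There are 12 edges and 12 nodes, so the maximum possible is C(12,2) = 66.
Density = 12/66 = 2/11.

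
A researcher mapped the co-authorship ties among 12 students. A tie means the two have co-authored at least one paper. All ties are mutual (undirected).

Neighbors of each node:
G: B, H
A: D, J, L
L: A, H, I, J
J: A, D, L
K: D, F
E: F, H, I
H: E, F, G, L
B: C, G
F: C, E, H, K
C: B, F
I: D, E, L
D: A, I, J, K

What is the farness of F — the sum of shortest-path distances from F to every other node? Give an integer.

Distances from F: A:3, B:2, C:1, D:2, E:1, G:2, H:1, I:2, J:3, K:1, L:2.
Sum = 3 + 2 + 1 + 2 + 1 + 2 + 1 + 2 + 3 + 1 + 2 = 20.

20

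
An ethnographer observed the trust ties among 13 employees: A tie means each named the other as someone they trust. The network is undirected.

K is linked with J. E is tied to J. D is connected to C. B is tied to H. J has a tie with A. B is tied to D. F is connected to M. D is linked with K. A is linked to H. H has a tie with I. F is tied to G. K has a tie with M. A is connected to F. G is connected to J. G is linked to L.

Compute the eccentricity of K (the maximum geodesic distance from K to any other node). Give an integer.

4

Distances from K: A:2, B:2, C:2, D:1, E:2, F:2, G:2, H:3, I:4, J:1, L:3, M:1.
The largest is 4 (to I), so the eccentricity of K is 4.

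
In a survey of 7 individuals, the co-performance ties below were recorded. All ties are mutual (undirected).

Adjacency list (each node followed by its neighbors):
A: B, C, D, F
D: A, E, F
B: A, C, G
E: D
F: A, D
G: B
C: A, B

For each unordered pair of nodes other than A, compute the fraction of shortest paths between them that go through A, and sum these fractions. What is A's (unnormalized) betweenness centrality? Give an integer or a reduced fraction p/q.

9

Pairs whose geodesics pass through A — B–F: 1; B–D: 1; B–E: 1; C–F: 1; C–D: 1; C–E: 1; F–G: 1; D–G: 1; E–G: 1.
All other pairs contribute 0.
Summing the contributions gives betweenness(A) = 9.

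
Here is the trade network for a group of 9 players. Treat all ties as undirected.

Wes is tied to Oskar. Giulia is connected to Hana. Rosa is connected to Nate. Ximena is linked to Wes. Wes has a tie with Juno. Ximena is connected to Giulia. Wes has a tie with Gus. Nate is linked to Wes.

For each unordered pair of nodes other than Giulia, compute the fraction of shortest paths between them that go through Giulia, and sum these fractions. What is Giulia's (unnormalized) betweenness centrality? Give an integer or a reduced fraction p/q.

7

Pairs whose geodesics pass through Giulia — Hana–Oskar: 1; Hana–Ximena: 1; Hana–Wes: 1; Hana–Nate: 1; Hana–Gus: 1; Hana–Rosa: 1; Hana–Juno: 1.
All other pairs contribute 0.
Summing the contributions gives betweenness(Giulia) = 7.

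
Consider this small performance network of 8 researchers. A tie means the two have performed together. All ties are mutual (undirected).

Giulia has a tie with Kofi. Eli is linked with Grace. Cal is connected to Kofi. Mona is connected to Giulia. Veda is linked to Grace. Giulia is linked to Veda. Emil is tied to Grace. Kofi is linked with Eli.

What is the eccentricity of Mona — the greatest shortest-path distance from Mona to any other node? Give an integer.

Distances from Mona: Cal:3, Eli:3, Emil:4, Giulia:1, Grace:3, Kofi:2, Veda:2.
The largest is 4 (to Emil), so the eccentricity of Mona is 4.

4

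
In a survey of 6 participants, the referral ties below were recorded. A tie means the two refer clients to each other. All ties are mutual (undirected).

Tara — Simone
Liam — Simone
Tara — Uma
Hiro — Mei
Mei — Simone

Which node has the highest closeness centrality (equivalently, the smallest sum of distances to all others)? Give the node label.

Farness (sum of distances to all others) for each node — Hiro:13, Liam:11, Mei:9, Simone:7, Tara:9, Uma:13.
The smallest farness is 7, for Simone, so Simone has the highest closeness.

Simone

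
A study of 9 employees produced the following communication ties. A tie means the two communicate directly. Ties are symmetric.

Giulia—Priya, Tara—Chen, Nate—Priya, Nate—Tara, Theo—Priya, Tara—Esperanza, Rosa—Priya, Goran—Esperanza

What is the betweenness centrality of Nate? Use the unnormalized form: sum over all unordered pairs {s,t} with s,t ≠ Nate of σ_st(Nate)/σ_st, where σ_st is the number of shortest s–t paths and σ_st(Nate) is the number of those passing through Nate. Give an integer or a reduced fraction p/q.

16

Pairs whose geodesics pass through Nate — Giulia–Goran: 1; Giulia–Chen: 1; Giulia–Tara: 1; Giulia–Esperanza: 1; Theo–Goran: 1; Theo–Chen: 1; Theo–Tara: 1; Theo–Esperanza: 1; Priya–Goran: 1; Priya–Chen: 1; Priya–Tara: 1; Priya–Esperanza: 1; Goran–Rosa: 1; Rosa–Chen: 1 … (+2 more pairs).
All other pairs contribute 0.
Summing the contributions gives betweenness(Nate) = 16.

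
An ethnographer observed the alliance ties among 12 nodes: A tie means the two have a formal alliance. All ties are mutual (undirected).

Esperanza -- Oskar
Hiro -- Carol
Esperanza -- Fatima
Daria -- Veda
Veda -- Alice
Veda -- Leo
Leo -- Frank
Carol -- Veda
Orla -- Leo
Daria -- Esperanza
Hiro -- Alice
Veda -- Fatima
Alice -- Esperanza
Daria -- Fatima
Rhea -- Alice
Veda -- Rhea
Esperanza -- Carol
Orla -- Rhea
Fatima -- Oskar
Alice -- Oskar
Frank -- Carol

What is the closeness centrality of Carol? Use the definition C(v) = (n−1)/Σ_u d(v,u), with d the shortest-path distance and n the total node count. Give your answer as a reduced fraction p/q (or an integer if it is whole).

11/19

Distances from Carol: Alice:2, Daria:2, Esperanza:1, Fatima:2, Frank:1, Hiro:1, Leo:2, Orla:3, Oskar:2, Rhea:2, Veda:1. Sum = 19.
n = 12, so closeness = 11/19.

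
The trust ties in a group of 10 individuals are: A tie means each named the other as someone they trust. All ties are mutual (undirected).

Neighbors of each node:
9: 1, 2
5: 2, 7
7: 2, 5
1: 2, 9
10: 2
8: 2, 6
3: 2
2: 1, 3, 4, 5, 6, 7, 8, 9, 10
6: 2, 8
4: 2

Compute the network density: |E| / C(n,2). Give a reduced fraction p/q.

4/15

There are 12 edges and 10 nodes, so the maximum possible is C(10,2) = 45.
Density = 12/45 = 4/15.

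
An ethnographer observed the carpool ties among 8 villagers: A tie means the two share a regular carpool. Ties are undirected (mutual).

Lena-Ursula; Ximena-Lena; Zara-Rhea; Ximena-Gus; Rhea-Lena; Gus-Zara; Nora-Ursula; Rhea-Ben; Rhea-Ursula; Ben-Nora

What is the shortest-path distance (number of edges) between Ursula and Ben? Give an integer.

2

One shortest route is Ursula – Nora – Ben, which uses 2 edges, and Ursula and Ben are not directly tied, so nothing shorter exists. So d(Ursula,Ben) = 2.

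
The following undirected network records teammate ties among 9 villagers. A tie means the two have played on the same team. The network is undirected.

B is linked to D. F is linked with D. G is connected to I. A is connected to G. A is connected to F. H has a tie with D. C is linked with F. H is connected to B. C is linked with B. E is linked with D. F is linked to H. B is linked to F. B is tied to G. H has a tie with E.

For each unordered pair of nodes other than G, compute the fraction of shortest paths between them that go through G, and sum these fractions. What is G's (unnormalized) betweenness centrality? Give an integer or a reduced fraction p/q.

15/2

Pairs whose geodesics pass through G — B–I: 1; B–A: 1/2; D–I: 1; F–I: 2/2; E–I: 2/2; C–I: 1; H–I: 1; I–A: 1.
All other pairs contribute 0.
Summing the contributions gives betweenness(G) = 15/2.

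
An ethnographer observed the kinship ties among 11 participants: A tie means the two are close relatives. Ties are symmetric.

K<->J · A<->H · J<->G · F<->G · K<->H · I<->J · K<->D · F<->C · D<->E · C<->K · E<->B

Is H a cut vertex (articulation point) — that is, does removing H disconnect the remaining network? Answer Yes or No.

Yes

Removing H leaves {A} with no path to {B, C, D, E, F, G, I, J, and K}, so the network splits into 2 components. H is a cut vertex.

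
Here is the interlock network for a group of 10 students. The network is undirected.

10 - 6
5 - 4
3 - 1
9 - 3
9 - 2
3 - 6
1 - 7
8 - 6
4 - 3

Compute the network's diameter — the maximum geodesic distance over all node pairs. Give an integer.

Eccentricity of each node (its greatest distance to any other): 1:3, 2:4, 3:2, 4:3, 5:4, 6:3, 7:4, 8:4, 9:3, 10:4.
The maximum eccentricity is 4, realized for instance by the pair 10–5 via 10 – 6 – 3 – 4 – 5. So the diameter is 4.

4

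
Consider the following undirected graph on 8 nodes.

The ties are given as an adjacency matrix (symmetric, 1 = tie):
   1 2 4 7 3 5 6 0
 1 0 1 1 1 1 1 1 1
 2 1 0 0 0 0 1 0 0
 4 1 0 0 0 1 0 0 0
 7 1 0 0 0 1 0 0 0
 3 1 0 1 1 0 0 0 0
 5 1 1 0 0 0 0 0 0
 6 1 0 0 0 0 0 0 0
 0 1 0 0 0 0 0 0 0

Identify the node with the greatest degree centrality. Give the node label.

Degrees — 0:1, 1:7, 2:2, 3:3, 4:2, 5:2, 6:1, 7:2.
The maximum is 7, attained only by 1.

1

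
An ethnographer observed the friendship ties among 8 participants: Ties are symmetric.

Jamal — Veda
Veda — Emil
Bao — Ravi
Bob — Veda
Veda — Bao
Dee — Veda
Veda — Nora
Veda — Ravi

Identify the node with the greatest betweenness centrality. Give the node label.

Veda

Unnormalized betweenness of each node: Bao:0, Bob:0, Dee:0, Emil:0, Jamal:0, Nora:0, Ravi:0, Veda:20.
Veda has the largest value, 20, making it the main broker — the node through which the most shortest paths run.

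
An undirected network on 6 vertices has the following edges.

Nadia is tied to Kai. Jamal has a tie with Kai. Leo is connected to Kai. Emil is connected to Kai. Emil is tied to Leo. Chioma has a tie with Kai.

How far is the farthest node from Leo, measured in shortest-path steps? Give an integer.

Distances from Leo: Chioma:2, Emil:1, Jamal:2, Kai:1, Nadia:2.
The largest is 2 (to Chioma, Jamal, and Nadia), so the eccentricity of Leo is 2.

2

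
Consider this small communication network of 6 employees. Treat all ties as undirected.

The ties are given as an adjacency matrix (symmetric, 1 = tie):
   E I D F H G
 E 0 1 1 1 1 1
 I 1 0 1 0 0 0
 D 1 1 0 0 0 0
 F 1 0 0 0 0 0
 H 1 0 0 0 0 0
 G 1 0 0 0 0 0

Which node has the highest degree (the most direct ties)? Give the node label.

E

Degrees — D:2, E:5, F:1, G:1, H:1, I:2.
The maximum is 5, attained only by E.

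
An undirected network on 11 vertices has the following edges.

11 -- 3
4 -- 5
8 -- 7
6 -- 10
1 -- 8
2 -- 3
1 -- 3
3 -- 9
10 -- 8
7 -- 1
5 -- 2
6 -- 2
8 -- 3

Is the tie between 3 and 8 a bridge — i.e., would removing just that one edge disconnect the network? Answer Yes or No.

Even without that edge, 3 still reaches 8 via 3 – 1 – 8, so the network stays connected. Not a bridge.

No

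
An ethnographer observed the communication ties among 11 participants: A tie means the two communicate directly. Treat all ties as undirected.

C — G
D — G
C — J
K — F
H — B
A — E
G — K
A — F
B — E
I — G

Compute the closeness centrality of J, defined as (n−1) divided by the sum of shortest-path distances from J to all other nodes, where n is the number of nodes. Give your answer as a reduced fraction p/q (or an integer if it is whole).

Distances from J: A:5, B:7, C:1, D:3, E:6, F:4, G:2, H:8, I:3, K:3. Sum = 42.
n = 11, so closeness = 10/42 = 5/21.

5/21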